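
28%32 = 28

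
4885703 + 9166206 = 14051909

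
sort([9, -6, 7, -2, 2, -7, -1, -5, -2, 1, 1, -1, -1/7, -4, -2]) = [-7, -6, -5, -4, -2, -2, -2, -1, -1, -1/7, 1, 1, 2, 7, 9]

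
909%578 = 331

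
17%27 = 17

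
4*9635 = 38540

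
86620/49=1767+37/49 ≈ 1767.76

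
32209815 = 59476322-27266507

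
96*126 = 12096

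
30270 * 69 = 2088630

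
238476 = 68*3507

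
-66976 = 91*(-736)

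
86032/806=106 + 298/403 ≈ 106.74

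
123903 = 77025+46878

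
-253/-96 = 2 + 61/96 ≈ 2.64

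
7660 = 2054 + 5606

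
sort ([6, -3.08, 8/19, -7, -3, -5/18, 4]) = [-7, -3.08, -3, -5/18, 8/19, 4, 6]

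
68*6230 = 423640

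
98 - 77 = 21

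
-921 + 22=-899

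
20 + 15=35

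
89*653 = 58117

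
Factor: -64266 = -1*2^1*3^1*10711^1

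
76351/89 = 857 + 78/89 ≈ 857.88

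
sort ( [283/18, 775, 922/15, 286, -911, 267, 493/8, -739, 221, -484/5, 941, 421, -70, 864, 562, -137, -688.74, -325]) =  [-911, -739, -688.74, -325, -137, -484/5, -70, 283/18, 922/15, 493/8, 221, 267, 286, 421, 562, 775, 864, 941]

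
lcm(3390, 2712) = 13560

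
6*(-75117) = -450702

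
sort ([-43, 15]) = [-43, 15]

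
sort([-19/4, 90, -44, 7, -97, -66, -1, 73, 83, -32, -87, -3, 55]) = [-97, -87, -66, -44, -32, -19/4, -3, -1, 7, 55, 73, 83, 90]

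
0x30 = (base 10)48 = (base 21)26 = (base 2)110000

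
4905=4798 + 107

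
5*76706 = 383530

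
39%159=39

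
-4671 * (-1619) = 7562349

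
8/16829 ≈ 0.000475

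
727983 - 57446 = 670537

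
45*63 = 2835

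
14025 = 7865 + 6160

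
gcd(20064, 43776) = 1824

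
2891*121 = 349811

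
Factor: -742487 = -1*29^1*25603^1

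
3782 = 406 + 3376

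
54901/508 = 108 + 37/508 ≈ 108.07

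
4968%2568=2400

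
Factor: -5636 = -1 * 2^2 * 1409^1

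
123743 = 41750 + 81993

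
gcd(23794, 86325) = 1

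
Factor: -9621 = -1 * 3^2 * 1069^1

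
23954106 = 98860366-74906260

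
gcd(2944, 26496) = 2944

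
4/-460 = -1/115 ≈ -0.00870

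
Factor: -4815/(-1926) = 2^(-1) * 5^1 = 5/2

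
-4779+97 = -4682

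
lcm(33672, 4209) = 33672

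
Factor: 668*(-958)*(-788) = 2^5*167^1*197^1*479^1 = 504275872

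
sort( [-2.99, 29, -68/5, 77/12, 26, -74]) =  [-74, -68/5, -2.99, 77/12, 26, 29]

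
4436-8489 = -4053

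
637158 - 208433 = 428725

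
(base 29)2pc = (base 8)4563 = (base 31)2g1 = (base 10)2419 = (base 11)18aa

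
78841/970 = 81 + 271/970 ≈ 81.28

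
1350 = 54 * 25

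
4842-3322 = 1520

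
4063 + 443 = 4506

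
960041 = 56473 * 17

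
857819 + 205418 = 1063237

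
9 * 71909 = 647181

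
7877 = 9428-1551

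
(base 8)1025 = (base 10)533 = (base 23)104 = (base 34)fn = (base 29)ib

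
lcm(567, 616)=49896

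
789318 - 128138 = 661180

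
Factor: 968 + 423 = 13^1*107^1 = 1391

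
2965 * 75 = 222375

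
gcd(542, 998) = 2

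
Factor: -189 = -1 * 3^3 * 7^1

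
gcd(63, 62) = 1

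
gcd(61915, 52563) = 7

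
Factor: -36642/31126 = -1*3^1*31^1*79^(-1) = -93/79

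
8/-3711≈-0.00216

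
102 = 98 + 4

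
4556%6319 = 4556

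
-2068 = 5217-7285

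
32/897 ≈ 0.0357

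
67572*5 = 337860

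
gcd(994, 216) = 2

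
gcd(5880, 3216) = 24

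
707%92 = 63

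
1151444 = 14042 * 82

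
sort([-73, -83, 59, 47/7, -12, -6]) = [-83, -73, -12, -6, 47/7, 59]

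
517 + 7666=8183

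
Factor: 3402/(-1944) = -1*2^(-2)*7^1 = -7/4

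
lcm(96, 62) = 2976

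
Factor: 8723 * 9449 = 11^2 * 13^1 * 61^1 * 859^1 = 82423627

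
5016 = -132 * (-38)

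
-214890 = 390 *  (-551)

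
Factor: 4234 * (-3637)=-1 * 2^1 * 29^1 * 73^1 * 3637^1=-15399058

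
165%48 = 21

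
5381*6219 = 33464439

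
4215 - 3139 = 1076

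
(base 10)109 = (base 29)3m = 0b1101101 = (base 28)3p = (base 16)6d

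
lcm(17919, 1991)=17919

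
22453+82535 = 104988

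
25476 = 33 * 772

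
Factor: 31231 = 31231^1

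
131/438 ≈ 0.299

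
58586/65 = 901 + 21/65 ≈ 901.32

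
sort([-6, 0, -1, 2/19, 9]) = [-6, -1, 0, 2/19, 9]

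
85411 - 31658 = 53753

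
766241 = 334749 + 431492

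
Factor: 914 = 2^1*457^1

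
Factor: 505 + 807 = 2^5*41^1 = 1312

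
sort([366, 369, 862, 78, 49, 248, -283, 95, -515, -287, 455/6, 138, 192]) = [-515, -287, -283, 49, 455/6, 78, 95, 138, 192, 248, 366, 369, 862]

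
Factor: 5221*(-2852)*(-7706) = 2^3*23^2*31^1*227^1*3853^1 = 114744590152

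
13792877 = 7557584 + 6235293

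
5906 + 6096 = 12002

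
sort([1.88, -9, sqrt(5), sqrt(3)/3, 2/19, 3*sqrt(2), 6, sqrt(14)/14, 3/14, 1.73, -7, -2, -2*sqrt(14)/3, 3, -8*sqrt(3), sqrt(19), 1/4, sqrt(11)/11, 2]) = [-8*sqrt(3), -9, -7, -2*sqrt(14)/3, -2, 2/19, 3/14, 1/4, sqrt(14)/14, sqrt(11)/11, sqrt(3)/3, 1.73, 1.88, 2, sqrt(5), 3, 3*sqrt(2), sqrt(19), 6]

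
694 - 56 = 638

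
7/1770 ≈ 0.00395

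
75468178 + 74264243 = 149732421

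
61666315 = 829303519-767637204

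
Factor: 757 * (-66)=-1 * 2^1 * 3^1 * 11^1 * 757^1=-49962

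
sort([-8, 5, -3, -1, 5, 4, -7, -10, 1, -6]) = [-10, -8, -7, -6, -3, -1, 1, 4, 5, 5]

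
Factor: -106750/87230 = -1 * 5^2 * 7^1 * 11^ (-1) * 13^ (-1) = -175/143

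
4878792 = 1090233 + 3788559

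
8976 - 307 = 8669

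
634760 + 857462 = 1492222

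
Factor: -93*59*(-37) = 3^1*31^1*37^1*59^1 = 203019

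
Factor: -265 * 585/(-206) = 2^(-1) * 3^2 * 5^2 * 13^1 * 53^1 * 103^(-1) = 155025/206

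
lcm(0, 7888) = 0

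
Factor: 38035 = 5^1 * 7607^1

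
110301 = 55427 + 54874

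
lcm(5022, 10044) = 10044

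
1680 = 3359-1679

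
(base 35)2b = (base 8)121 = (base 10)81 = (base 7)144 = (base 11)74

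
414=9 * 46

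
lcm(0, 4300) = 0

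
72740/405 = 14548/81 ≈ 179.60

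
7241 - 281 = 6960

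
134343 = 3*44781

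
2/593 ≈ 0.00337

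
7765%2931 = 1903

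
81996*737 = 60431052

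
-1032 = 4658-5690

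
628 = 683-55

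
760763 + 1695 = 762458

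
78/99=26/33 ≈ 0.788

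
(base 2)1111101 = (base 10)125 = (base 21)5k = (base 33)3q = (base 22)5f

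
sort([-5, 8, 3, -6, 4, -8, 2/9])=[-8, -6, -5, 2/9, 3, 4, 8]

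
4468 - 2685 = 1783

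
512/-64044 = -128/16011 ≈ -0.00799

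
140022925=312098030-172075105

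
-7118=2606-9724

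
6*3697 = 22182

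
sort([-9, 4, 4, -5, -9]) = [-9, -9, -5, 4, 4]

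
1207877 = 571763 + 636114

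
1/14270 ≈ 0.0000701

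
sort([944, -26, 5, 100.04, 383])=[-26, 5, 100.04, 383, 944]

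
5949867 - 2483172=3466695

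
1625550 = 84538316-82912766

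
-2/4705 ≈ -0.000425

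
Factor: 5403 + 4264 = 7^1 * 1381^1 = 9667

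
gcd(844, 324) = 4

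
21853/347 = 62 + 339/347 ≈ 62.98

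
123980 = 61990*2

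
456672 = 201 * 2272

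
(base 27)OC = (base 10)660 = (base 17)24E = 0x294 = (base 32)KK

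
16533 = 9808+6725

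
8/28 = 2/7 ≈ 0.286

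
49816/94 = 24908/47 ≈ 529.96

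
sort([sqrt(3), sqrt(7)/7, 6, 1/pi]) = [1/pi, sqrt(7)/7, sqrt(3), 6]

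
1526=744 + 782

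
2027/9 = 225 + 2/9 ≈ 225.22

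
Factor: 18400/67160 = 2^2 * 5^1 * 73^(-1) = 20/73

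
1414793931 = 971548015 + 443245916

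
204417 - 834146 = -629729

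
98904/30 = 3296 + 4/5 = 3296.80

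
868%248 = 124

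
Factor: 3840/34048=3^1 * 5^1 * 7^(-1) * 19^(-1)=15/133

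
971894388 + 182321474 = 1154215862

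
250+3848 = 4098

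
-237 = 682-919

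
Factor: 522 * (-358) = -1 * 2^2 * 3^2 * 29^1 * 179^1 = -186876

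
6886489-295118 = 6591371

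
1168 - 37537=-36369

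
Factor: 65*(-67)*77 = -1*5^1*7^1*11^1*13^1*67^1 = -335335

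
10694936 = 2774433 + 7920503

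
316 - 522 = -206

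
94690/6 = 47345/3 ≈ 15781.67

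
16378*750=12283500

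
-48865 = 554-49419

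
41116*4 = 164464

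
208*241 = 50128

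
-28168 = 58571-86739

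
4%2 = 0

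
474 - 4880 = -4406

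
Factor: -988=-1*2^2*13^1*19^1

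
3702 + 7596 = 11298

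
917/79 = 11 + 48/79 ≈ 11.61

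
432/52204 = 108/13051 ≈ 0.00828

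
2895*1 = 2895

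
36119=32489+3630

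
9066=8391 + 675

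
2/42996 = 1/21498 ≈ 0.0000465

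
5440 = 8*680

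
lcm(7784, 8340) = 116760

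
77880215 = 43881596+33998619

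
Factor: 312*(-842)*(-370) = 2^5*3^1*5^1*13^1*37^1*421^1 = 97200480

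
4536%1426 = 258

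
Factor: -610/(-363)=2^1*3^(-1)*5^1*11^(-2)*61^1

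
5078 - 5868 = -790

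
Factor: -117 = -1*3^2*13^1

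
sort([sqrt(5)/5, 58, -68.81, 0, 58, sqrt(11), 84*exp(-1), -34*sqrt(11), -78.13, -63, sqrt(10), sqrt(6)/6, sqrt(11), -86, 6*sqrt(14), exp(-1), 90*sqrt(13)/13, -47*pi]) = [-47*pi, -34*sqrt(11), -86, -78.13, -68.81, -63, 0, exp(-1), sqrt(6)/6, sqrt(5)/5, sqrt(10), sqrt(11), sqrt(11), 6*sqrt(14), 90*sqrt(13)/13, 84*exp(-1), 58, 58]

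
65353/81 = 806+67/81 ≈ 806.83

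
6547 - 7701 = -1154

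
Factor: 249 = 3^1*83^1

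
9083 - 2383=6700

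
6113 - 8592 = -2479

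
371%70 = 21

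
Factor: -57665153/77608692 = -1*2^(-2)*3^(-4)*13^1*19^(-1)*317^1*1801^(-1)*1999^1 = -8237879/11086956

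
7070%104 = 102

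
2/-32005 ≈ -0.0000625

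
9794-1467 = 8327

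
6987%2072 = 771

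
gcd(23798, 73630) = 2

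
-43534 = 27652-71186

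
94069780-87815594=6254186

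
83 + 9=92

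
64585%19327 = 6604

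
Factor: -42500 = -1 * 2^2 * 5^4 * 17^1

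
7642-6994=648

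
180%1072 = 180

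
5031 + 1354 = 6385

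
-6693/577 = -11-346/577 ≈ -11.60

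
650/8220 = 65/822 ≈ 0.0791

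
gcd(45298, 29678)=1562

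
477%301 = 176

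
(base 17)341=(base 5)12221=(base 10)936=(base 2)1110101000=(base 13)570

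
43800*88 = 3854400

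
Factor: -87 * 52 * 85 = -1 * 2^2 * 3^1 * 5^1 * 13^1 * 17^1 * 29^1 = -384540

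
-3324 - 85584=-88908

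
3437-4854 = -1417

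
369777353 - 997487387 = -627710034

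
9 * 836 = 7524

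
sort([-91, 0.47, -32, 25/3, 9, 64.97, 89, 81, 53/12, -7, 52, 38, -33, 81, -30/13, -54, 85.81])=[-91, -54, -33, -32, -7, -30/13, 0.47, 53/12, 25/3, 9, 38, 52, 64.97, 81, 81, 85.81, 89]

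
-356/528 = -89/132 ≈ -0.674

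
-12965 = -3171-9794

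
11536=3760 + 7776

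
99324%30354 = 8262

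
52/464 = 13/116 ≈ 0.112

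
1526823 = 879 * 1737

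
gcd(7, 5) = 1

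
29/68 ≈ 0.426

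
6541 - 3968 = 2573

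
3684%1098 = 390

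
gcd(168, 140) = 28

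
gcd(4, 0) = 4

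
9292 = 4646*2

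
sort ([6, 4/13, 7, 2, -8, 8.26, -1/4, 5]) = [-8, -1/4, 4/13, 2, 5, 6, 7, 8.26]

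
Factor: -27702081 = -1 * 3^4 * 11^1 * 31091^1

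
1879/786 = 2+307/786 ≈ 2.39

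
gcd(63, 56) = 7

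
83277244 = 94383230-11105986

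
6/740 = 3/370 ≈ 0.00811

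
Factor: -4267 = -1*17^1*251^1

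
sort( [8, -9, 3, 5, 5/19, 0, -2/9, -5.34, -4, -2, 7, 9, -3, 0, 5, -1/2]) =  [-9, -5.34, -4, -3, -2, -1/2, -2/9, 0, 0, 5/19, 3, 5, 5, 7, 8, 9]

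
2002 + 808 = 2810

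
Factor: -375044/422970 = -1 * 2^1 * 3^(-1) * 5^(-1) * 23^(-1) * 613^(-1) * 93761^1 = -187522/211485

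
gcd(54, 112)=2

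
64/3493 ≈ 0.0183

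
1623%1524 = 99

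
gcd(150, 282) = 6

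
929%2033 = 929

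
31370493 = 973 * 32241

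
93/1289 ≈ 0.0721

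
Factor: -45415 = -1*5^1*31^1*293^1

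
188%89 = 10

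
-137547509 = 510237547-647785056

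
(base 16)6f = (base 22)51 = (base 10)111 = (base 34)39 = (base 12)93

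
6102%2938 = 226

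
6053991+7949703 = 14003694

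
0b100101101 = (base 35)8l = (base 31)9m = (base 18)gd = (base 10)301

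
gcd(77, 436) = 1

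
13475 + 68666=82141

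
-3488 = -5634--2146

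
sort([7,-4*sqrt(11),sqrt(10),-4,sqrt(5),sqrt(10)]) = [-4*sqrt(11),-4,sqrt(5),sqrt(10),sqrt(10),7]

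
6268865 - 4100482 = 2168383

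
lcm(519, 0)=0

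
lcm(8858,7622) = 327746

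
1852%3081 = 1852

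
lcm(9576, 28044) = 392616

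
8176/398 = 4088/199 ≈ 20.54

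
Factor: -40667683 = -1*7^1*113^1*51413^1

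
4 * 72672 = 290688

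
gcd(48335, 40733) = 7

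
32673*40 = 1306920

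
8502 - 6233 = 2269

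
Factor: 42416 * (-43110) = -1 * 2^5 * 3^2 * 5^1 * 11^1 * 241^1 * 479^1 = -1828553760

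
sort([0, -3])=[-3, 0]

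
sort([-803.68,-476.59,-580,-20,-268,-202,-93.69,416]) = [-803.68,-580,-476.59,-268,-202,-93.69,-20,416]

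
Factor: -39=-1*3^1*13^1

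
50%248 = 50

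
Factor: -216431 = -1*216431^1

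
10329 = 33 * 313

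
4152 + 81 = 4233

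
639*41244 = 26354916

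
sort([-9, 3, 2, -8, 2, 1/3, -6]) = [-9, -8, -6, 1/3, 2, 2, 3]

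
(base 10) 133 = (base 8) 205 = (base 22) 61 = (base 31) 49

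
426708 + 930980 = 1357688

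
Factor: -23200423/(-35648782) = 2^(-1)*13^(-1)*3637^1*6379^1*1371107^(-1) 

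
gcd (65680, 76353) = 821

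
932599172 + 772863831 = 1705463003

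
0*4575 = 0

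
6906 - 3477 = 3429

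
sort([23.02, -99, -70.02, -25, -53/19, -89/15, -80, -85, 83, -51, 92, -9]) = [-99, -85, -80, -70.02, -51, -25, -9, -89/15, -53/19, 23.02, 83, 92]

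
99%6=3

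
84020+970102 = 1054122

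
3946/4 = 986 + 1/2 = 986.50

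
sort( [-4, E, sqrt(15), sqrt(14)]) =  [-4, E, sqrt(14), sqrt(15)]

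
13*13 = 169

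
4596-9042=-4446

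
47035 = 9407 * 5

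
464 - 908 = -444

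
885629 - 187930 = 697699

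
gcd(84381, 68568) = 3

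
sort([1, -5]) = [-5, 1]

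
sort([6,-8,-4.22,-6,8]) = [-8,-6,-4.22,6,8]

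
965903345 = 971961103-6057758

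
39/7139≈0.00546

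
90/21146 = 45/10573 ≈ 0.00426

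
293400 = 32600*9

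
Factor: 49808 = 2^4*11^1*283^1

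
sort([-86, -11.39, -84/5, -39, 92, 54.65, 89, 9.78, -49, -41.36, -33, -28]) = [-86, -49, -41.36, -39, -33, -28, -84/5, -11.39, 9.78, 54.65, 89, 92]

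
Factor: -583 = -1*11^1*53^1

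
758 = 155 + 603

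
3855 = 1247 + 2608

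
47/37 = 1 + 10/37 ≈ 1.27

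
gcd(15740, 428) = 4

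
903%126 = 21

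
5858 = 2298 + 3560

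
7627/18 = 423+13/18 ≈ 423.72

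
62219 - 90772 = -28553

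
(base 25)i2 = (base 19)14f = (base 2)111000100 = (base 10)452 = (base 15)202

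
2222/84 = 26 + 19/42 ≈ 26.45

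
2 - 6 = -4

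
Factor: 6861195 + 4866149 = 2^4*732959^1 = 11727344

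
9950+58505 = 68455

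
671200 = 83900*8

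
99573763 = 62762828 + 36810935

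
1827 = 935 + 892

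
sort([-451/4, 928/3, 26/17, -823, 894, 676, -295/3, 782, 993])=[-823, -451/4, -295/3, 26/17, 928/3, 676, 782, 894, 993]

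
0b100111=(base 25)1e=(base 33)16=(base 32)17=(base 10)39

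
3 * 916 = 2748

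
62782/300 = 31391/150 ≈ 209.27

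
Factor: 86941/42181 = 227^1*383^1*42181^(-1)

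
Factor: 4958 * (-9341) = -1 * 2^1 * 37^1 * 67^1 * 9341^1 = -46312678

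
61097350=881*69350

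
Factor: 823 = 823^1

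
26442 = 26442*1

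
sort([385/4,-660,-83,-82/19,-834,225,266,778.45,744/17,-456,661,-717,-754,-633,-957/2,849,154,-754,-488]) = [-834,-754,-754,-717,-660,-633,-488,-957/2,-456,-83,-82/19,744/17,385/4,154,225,266,661,778.45,849]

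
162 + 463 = 625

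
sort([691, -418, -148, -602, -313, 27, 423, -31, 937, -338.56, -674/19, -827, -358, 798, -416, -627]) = [-827, -627, -602, -418, -416, -358, -338.56, -313, -148, -674/19, -31, 27, 423, 691, 798, 937]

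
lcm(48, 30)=240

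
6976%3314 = 348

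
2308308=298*7746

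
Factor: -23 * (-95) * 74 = 2^1 * 5^1 * 19^1 * 23^1 * 37^1 = 161690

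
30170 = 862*35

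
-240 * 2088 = -501120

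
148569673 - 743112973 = -594543300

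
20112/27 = 6704/9 ≈ 744.89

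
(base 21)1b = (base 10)32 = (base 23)19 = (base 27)15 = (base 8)40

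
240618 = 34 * 7077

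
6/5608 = 3/2804 ≈ 0.00107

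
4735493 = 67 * 70679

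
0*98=0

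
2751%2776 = 2751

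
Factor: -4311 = -1*3^2*479^1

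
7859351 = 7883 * 997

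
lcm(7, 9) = 63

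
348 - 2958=-2610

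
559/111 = 5 + 4/111 ≈ 5.04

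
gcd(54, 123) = 3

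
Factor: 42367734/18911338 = 3^2*227^1*1439^(-1)*6571^(-1)*10369^1 = 21183867/9455669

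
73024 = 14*5216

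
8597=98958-90361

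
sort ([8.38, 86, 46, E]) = [E, 8.38, 46, 86]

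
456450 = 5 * 91290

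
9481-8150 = 1331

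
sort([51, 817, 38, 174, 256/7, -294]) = [-294, 256/7, 38, 51, 174, 817]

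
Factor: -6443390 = -1 * 2^1 * 5^1 * 59^1 * 67^1 * 163^1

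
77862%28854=20154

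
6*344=2064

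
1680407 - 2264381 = -583974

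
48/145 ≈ 0.331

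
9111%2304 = 2199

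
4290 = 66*65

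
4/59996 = 1/14999 ≈ 0.0000667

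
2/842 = 1/421 ≈ 0.00238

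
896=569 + 327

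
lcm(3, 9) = 9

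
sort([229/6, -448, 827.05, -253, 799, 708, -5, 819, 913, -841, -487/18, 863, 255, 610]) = [-841, -448, -253, -487/18, -5, 229/6, 255, 610, 708, 799, 819, 827.05, 863, 913]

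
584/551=1 + 33/551 ≈ 1.06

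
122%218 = 122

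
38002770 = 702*54135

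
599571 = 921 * 651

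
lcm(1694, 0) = 0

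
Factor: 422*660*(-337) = -1*2^3*3^1*5^1*11^1*211^1*337^1 = -93861240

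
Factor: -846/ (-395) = 2^1 * 3^2 * 5^ (-1) * 47^1 * 79^ (-1)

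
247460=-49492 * (-5)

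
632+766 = 1398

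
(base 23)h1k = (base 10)9036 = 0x234c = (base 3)110101200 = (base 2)10001101001100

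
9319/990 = 9 + 409/990 ≈ 9.41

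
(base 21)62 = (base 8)200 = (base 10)128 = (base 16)80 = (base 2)10000000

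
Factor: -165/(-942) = 2^(-1) * 5^1 * 11^1 * 157^(-1) = 55/314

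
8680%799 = 690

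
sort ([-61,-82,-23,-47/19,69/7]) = [-82,-61,-23,-47/19,69/7]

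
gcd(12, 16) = 4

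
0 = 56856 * 0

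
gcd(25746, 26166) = 42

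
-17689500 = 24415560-42105060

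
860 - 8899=-8039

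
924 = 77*12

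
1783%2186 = 1783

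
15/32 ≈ 0.469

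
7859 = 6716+1143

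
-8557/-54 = 158 + 25/54 ≈ 158.46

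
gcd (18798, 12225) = 3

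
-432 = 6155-6587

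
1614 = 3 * 538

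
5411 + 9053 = 14464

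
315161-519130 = -203969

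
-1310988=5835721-7146709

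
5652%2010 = 1632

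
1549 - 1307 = 242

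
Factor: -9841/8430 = -1 * 2^(-1) * 3^(-1) * 5^(-1) * 13^1 * 281^(-1) * 757^1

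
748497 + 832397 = 1580894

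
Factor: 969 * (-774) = -1 * 2^1 * 3^3 * 17^1 * 19^1 * 43^1 = -750006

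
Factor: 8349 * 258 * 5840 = 2^5 * 3^2 * 5^1 * 11^2 * 23^1 * 43^1 * 73^1 = 12579605280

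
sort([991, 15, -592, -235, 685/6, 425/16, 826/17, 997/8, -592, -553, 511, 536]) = [-592, -592, -553, -235, 15, 425/16, 826/17, 685/6, 997/8, 511, 536, 991]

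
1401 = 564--837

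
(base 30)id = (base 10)553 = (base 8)1051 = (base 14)2b7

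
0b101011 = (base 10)43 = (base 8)53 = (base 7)61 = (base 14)31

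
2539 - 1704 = 835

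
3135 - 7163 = -4028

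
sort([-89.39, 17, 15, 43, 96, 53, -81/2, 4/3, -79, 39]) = [-89.39, -79, -81/2, 4/3, 15, 17, 39, 43, 53, 96]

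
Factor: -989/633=-1 * 3^ (-1) * 23^1 * 43^1 * 211^ (-1)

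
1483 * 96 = 142368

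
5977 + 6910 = 12887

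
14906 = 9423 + 5483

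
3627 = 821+2806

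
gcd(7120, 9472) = 16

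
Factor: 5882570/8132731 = 2^1*5^1*23^(-1)*29^(-1)*89^(-1)*137^(-1)*588257^1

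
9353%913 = 223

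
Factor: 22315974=2^1 * 3^1 * 3719329^1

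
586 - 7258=-6672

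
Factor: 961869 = 3^1 * 491^1 * 653^1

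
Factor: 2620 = 2^2 * 5^1 * 131^1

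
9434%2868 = 830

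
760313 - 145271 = 615042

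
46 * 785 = 36110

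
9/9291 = 3/3097 ≈ 0.000969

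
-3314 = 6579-9893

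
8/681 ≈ 0.0117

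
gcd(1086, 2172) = 1086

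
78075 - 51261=26814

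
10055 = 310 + 9745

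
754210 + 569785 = 1323995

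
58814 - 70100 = -11286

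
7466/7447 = 1 + 19/7447 ≈ 1.00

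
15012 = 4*3753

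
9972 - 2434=7538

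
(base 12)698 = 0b1111010100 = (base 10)980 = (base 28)170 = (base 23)1je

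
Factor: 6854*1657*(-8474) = -1*2^2*19^1*23^1*149^1*223^1*1657^1 = -96239878972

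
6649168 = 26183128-19533960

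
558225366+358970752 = 917196118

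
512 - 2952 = -2440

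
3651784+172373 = 3824157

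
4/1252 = 1/313 ≈ 0.00319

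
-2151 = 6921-9072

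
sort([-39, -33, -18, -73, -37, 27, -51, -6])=[-73, -51, -39, -37, -33, -18, -6, 27]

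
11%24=11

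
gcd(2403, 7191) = 9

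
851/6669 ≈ 0.128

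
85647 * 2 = 171294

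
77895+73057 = 150952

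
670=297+373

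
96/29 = 3+9/29 ≈ 3.31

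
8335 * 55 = 458425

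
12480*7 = 87360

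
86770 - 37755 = 49015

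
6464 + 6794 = 13258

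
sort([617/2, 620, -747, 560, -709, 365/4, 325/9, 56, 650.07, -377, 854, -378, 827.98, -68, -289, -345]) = [-747, -709, -378, -377, -345, -289, -68, 325/9, 56, 365/4, 617/2, 560, 620, 650.07, 827.98, 854]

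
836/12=69 + 2/3 ≈ 69.67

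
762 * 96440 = 73487280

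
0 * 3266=0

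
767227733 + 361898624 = 1129126357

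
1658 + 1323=2981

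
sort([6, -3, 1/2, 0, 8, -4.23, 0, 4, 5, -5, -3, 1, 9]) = [-5, -4.23, -3, -3, 0, 0, 1/2, 1, 4, 5, 6, 8, 9]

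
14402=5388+9014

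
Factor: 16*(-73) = -1*2^4*73^1 = -1168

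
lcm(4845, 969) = 4845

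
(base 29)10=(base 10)29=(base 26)13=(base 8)35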